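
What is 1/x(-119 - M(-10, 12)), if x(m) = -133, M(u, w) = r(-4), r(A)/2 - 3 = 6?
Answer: -1/133 ≈ -0.0075188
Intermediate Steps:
r(A) = 18 (r(A) = 6 + 2*6 = 6 + 12 = 18)
M(u, w) = 18
1/x(-119 - M(-10, 12)) = 1/(-133) = -1/133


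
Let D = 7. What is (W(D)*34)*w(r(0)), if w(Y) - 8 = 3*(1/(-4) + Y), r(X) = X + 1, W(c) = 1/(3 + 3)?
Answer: 697/12 ≈ 58.083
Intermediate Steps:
W(c) = 1/6
r(X) = 1 + X
w(Y) = 29/4 + 3*Y (w(Y) = 8 + 3*(1/(-4) + Y) = 8 + 3*(-1/4 + Y) = 8 + (-3/4 + 3*Y) = 29/4 + 3*Y)
(W(D)*34)*w(r(0)) = ((1/6)*34)*(29/4 + 3*(1 + 0)) = 17*(29/4 + 3*1)/3 = 17*(29/4 + 3)/3 = (17/3)*(41/4) = 697/12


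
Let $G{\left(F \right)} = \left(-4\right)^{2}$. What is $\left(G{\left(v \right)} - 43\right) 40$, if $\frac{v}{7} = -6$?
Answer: $-1080$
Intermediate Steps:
$v = -42$ ($v = 7 \left(-6\right) = -42$)
$G{\left(F \right)} = 16$
$\left(G{\left(v \right)} - 43\right) 40 = \left(16 - 43\right) 40 = \left(-27\right) 40 = -1080$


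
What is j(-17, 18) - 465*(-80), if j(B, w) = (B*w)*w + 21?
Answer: 31713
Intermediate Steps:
j(B, w) = 21 + B*w² (j(B, w) = B*w² + 21 = 21 + B*w²)
j(-17, 18) - 465*(-80) = (21 - 17*18²) - 465*(-80) = (21 - 17*324) + 37200 = (21 - 5508) + 37200 = -5487 + 37200 = 31713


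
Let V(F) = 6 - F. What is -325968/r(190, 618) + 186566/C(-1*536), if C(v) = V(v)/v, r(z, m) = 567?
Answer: -9479386808/51219 ≈ -1.8508e+5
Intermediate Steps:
C(v) = (6 - v)/v
-325968/r(190, 618) + 186566/C(-1*536) = -325968/567 + 186566/(((6 - (-1)*536)/((-1*536)))) = -325968*1/567 + 186566/(((6 - 1*(-536))/(-536))) = -108656/189 + 186566/((-(6 + 536)/536)) = -108656/189 + 186566/((-1/536*542)) = -108656/189 + 186566/(-271/268) = -108656/189 + 186566*(-268/271) = -108656/189 - 49999688/271 = -9479386808/51219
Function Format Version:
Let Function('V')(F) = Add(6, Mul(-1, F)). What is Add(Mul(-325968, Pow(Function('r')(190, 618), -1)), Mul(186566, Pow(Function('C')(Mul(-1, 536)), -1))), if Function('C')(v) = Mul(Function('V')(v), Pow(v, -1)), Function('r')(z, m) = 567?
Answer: Rational(-9479386808, 51219) ≈ -1.8508e+5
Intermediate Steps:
Function('C')(v) = Mul(Pow(v, -1), Add(6, Mul(-1, v))) (Function('C')(v) = Mul(Add(6, Mul(-1, v)), Pow(v, -1)) = Mul(Pow(v, -1), Add(6, Mul(-1, v))))
Add(Mul(-325968, Pow(Function('r')(190, 618), -1)), Mul(186566, Pow(Function('C')(Mul(-1, 536)), -1))) = Add(Mul(-325968, Pow(567, -1)), Mul(186566, Pow(Mul(Pow(Mul(-1, 536), -1), Add(6, Mul(-1, Mul(-1, 536)))), -1))) = Add(Mul(-325968, Rational(1, 567)), Mul(186566, Pow(Mul(Pow(-536, -1), Add(6, Mul(-1, -536))), -1))) = Add(Rational(-108656, 189), Mul(186566, Pow(Mul(Rational(-1, 536), Add(6, 536)), -1))) = Add(Rational(-108656, 189), Mul(186566, Pow(Mul(Rational(-1, 536), 542), -1))) = Add(Rational(-108656, 189), Mul(186566, Pow(Rational(-271, 268), -1))) = Add(Rational(-108656, 189), Mul(186566, Rational(-268, 271))) = Add(Rational(-108656, 189), Rational(-49999688, 271)) = Rational(-9479386808, 51219)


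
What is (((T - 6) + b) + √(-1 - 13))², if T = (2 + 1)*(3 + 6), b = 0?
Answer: (21 + I*√14)² ≈ 427.0 + 157.15*I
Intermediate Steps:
T = 27 (T = 3*9 = 27)
(((T - 6) + b) + √(-1 - 13))² = (((27 - 6) + 0) + √(-1 - 13))² = ((21 + 0) + √(-14))² = (21 + I*√14)²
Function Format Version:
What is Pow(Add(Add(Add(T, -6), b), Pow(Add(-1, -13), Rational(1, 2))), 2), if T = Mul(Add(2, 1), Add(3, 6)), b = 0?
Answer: Pow(Add(21, Mul(I, Pow(14, Rational(1, 2)))), 2) ≈ Add(427.00, Mul(157.15, I))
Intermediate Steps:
T = 27 (T = Mul(3, 9) = 27)
Pow(Add(Add(Add(T, -6), b), Pow(Add(-1, -13), Rational(1, 2))), 2) = Pow(Add(Add(Add(27, -6), 0), Pow(Add(-1, -13), Rational(1, 2))), 2) = Pow(Add(Add(21, 0), Pow(-14, Rational(1, 2))), 2) = Pow(Add(21, Mul(I, Pow(14, Rational(1, 2)))), 2)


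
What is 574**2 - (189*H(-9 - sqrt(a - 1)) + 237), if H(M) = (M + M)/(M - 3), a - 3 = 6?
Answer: 5592338/17 - 567*sqrt(2)/34 ≈ 3.2894e+5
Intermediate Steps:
a = 9 (a = 3 + 6 = 9)
H(M) = 2*M/(-3 + M) (H(M) = (2*M)/(-3 + M) = 2*M/(-3 + M))
574**2 - (189*H(-9 - sqrt(a - 1)) + 237) = 574**2 - (189*(2*(-9 - sqrt(9 - 1))/(-3 + (-9 - sqrt(9 - 1)))) + 237) = 329476 - (189*(2*(-9 - sqrt(8))/(-3 + (-9 - sqrt(8)))) + 237) = 329476 - (189*(2*(-9 - 2*sqrt(2))/(-3 + (-9 - 2*sqrt(2)))) + 237) = 329476 - (189*(2*(-9 - 2*sqrt(2))/(-12 - 2*sqrt(2))) + 237) = 329476 - (378*(-9 - 2*sqrt(2))/(-12 - 2*sqrt(2)) + 237) = 329476 - (237 + 378*(-9 - 2*sqrt(2))/(-12 - 2*sqrt(2))) = 329476 + (-237 - 378*(-9 - 2*sqrt(2))/(-12 - 2*sqrt(2))) = 329239 - 378*(-9 - 2*sqrt(2))/(-12 - 2*sqrt(2))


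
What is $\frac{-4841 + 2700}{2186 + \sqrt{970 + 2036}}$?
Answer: $- \frac{2340113}{2387795} + \frac{6423 \sqrt{334}}{4775590} \approx -0.95545$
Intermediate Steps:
$\frac{-4841 + 2700}{2186 + \sqrt{970 + 2036}} = - \frac{2141}{2186 + \sqrt{3006}} = - \frac{2141}{2186 + 3 \sqrt{334}}$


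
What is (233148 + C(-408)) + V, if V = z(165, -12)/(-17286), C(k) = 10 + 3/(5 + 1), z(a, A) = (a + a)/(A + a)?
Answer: 205549269271/881586 ≈ 2.3316e+5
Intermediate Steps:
z(a, A) = 2*a/(A + a) (z(a, A) = (2*a)/(A + a) = 2*a/(A + a))
C(k) = 21/2 (C(k) = 10 + 3/6 = 10 + 3*(⅙) = 10 + ½ = 21/2)
V = -55/440793 (V = (2*165/(-12 + 165))/(-17286) = (2*165/153)*(-1/17286) = (2*165*(1/153))*(-1/17286) = (110/51)*(-1/17286) = -55/440793 ≈ -0.00012478)
(233148 + C(-408)) + V = (233148 + 21/2) - 55/440793 = 466317/2 - 55/440793 = 205549269271/881586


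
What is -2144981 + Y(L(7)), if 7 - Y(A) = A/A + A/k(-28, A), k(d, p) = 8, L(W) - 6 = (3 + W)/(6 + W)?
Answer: -27884686/13 ≈ -2.1450e+6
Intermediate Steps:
L(W) = 6 + (3 + W)/(6 + W)
Y(A) = 6 - A/8 (Y(A) = 7 - (A/A + A/8) = 7 - (1 + A*(1/8)) = 7 - (1 + A/8) = 7 + (-1 - A/8) = 6 - A/8)
-2144981 + Y(L(7)) = -2144981 + (6 - (39 + 7*7)/(8*(6 + 7))) = -2144981 + (6 - (39 + 49)/(8*13)) = -2144981 + (6 - 88/104) = -2144981 + (6 - 1/8*88/13) = -2144981 + (6 - 11/13) = -2144981 + 67/13 = -27884686/13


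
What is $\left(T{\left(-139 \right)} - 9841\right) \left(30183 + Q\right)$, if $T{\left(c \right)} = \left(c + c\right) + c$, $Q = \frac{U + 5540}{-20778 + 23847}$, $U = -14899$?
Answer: $- \frac{950119225144}{3069} \approx -3.0959 \cdot 10^{8}$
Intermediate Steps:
$Q = - \frac{9359}{3069}$ ($Q = \frac{-14899 + 5540}{-20778 + 23847} = - \frac{9359}{3069} \approx -3.0495$)
$T{\left(c \right)} = 3 c$ ($T{\left(c \right)} = 2 c + c = 3 c$)
$\left(T{\left(-139 \right)} - 9841\right) \left(30183 + Q\right) = \left(3 \left(-139\right) - 9841\right) \left(30183 - \frac{9359}{3069}\right) = \left(-417 - 9841\right) \frac{92622268}{3069} = \left(-10258\right) \frac{92622268}{3069} = - \frac{950119225144}{3069}$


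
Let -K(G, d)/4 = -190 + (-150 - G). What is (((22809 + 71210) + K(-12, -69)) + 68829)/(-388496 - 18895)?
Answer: -54720/135797 ≈ -0.40295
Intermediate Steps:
K(G, d) = 1360 + 4*G (K(G, d) = -4*(-190 + (-150 - G)) = -4*(-340 - G) = 1360 + 4*G)
(((22809 + 71210) + K(-12, -69)) + 68829)/(-388496 - 18895) = (((22809 + 71210) + (1360 + 4*(-12))) + 68829)/(-388496 - 18895) = ((94019 + (1360 - 48)) + 68829)/(-407391) = ((94019 + 1312) + 68829)*(-1/407391) = (95331 + 68829)*(-1/407391) = 164160*(-1/407391) = -54720/135797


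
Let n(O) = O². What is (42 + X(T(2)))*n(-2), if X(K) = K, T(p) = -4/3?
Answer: 488/3 ≈ 162.67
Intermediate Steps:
T(p) = -4/3 (T(p) = -4*⅓ = -4/3)
(42 + X(T(2)))*n(-2) = (42 - 4/3)*(-2)² = (122/3)*4 = 488/3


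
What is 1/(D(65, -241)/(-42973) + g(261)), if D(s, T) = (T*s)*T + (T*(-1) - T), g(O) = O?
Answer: 42973/7440206 ≈ 0.0057758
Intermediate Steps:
D(s, T) = -2*T + s*T**2 (D(s, T) = s*T**2 + (-T - T) = s*T**2 - 2*T = -2*T + s*T**2)
1/(D(65, -241)/(-42973) + g(261)) = 1/(-241*(-2 - 241*65)/(-42973) + 261) = 1/(-241*(-2 - 15665)*(-1/42973) + 261) = 1/(-241*(-15667)*(-1/42973) + 261) = 1/(3775747*(-1/42973) + 261) = 1/(-3775747/42973 + 261) = 1/(7440206/42973) = 42973/7440206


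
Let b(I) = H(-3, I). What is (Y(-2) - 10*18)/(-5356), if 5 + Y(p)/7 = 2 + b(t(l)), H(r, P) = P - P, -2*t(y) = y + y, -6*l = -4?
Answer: 201/5356 ≈ 0.037528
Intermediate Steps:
l = ⅔ (l = -⅙*(-4) = ⅔ ≈ 0.66667)
t(y) = -y (t(y) = -(y + y)/2 = -y)
H(r, P) = 0
b(I) = 0
Y(p) = -21 (Y(p) = -35 + 7*(2 + 0) = -35 + 7*2 = -35 + 14 = -21)
(Y(-2) - 10*18)/(-5356) = (-21 - 10*18)/(-5356) = (-21 - 180)*(-1/5356) = -201*(-1/5356) = 201/5356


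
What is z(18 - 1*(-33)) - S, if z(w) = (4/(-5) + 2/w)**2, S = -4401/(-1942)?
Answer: -213085913/126278550 ≈ -1.6874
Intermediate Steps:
S = 4401/1942 (S = -4401*(-1/1942) = 4401/1942 ≈ 2.2662)
z(w) = (-4/5 + 2/w)**2 (z(w) = (4*(-1/5) + 2/w)**2 = (-4/5 + 2/w)**2)
z(18 - 1*(-33)) - S = 4*(-5 + 2*(18 - 1*(-33)))**2/(25*(18 - 1*(-33))**2) - 1*4401/1942 = 4*(-5 + 2*(18 + 33))**2/(25*(18 + 33)**2) - 4401/1942 = (4/25)*(-5 + 2*51)**2/51**2 - 4401/1942 = (4/25)*(1/2601)*(-5 + 102)**2 - 4401/1942 = (4/25)*(1/2601)*97**2 - 4401/1942 = (4/25)*(1/2601)*9409 - 4401/1942 = 37636/65025 - 4401/1942 = -213085913/126278550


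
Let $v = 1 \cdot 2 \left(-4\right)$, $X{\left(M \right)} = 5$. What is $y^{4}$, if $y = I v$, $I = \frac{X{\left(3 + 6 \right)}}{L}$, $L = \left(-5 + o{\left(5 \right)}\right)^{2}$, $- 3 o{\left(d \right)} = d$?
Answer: $\frac{6561}{10000} \approx 0.6561$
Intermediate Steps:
$o{\left(d \right)} = - \frac{d}{3}$
$v = -8$ ($v = 2 \left(-4\right) = -8$)
$L = \frac{400}{9}$ ($L = \left(-5 - \frac{5}{3}\right)^{2} = \left(- \frac{20}{3}\right)^{2} = \frac{400}{9} \approx 44.444$)
$I = \frac{9}{80}$ ($I = \frac{5}{\frac{400}{9}} = 5 \cdot \frac{9}{400} = \frac{9}{80} \approx 0.1125$)
$y = - \frac{9}{10}$ ($y = \frac{9}{80} \left(-8\right) = - \frac{9}{10} \approx -0.9$)
$y^{4} = \left(- \frac{9}{10}\right)^{4} = \frac{6561}{10000}$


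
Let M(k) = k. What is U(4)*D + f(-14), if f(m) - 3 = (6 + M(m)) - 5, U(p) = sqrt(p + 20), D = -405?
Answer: -10 - 810*sqrt(6) ≈ -1994.1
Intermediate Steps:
U(p) = sqrt(20 + p)
f(m) = 4 + m (f(m) = 3 + ((6 + m) - 5) = 3 + (1 + m) = 4 + m)
U(4)*D + f(-14) = sqrt(20 + 4)*(-405) + (4 - 14) = sqrt(24)*(-405) - 10 = (2*sqrt(6))*(-405) - 10 = -810*sqrt(6) - 10 = -10 - 810*sqrt(6)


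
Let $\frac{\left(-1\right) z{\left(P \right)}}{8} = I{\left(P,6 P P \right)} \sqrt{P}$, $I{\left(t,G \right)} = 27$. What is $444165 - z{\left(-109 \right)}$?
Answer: $444165 + 216 i \sqrt{109} \approx 4.4417 \cdot 10^{5} + 2255.1 i$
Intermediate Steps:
$z{\left(P \right)} = - 216 \sqrt{P}$ ($z{\left(P \right)} = - 8 \cdot 27 \sqrt{P} = - 216 \sqrt{P}$)
$444165 - z{\left(-109 \right)} = 444165 - - 216 \sqrt{-109} = 444165 - - 216 i \sqrt{109} = 444165 + 216 i \sqrt{109}$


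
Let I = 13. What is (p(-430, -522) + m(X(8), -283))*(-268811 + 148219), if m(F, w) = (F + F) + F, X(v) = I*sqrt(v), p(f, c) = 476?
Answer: -57401792 - 9406176*sqrt(2) ≈ -7.0704e+7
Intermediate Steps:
X(v) = 13*sqrt(v)
m(F, w) = 3*F (m(F, w) = 2*F + F = 3*F)
(p(-430, -522) + m(X(8), -283))*(-268811 + 148219) = (476 + 3*(13*sqrt(8)))*(-268811 + 148219) = (476 + 3*(13*(2*sqrt(2))))*(-120592) = (476 + 3*(26*sqrt(2)))*(-120592) = (476 + 78*sqrt(2))*(-120592) = -57401792 - 9406176*sqrt(2)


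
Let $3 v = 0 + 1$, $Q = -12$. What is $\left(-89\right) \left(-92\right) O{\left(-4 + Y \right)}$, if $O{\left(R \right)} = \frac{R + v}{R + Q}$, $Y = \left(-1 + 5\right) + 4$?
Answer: $- \frac{26611}{6} \approx -4435.2$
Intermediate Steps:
$Y = 8$ ($Y = 4 + 4 = 8$)
$v = \frac{1}{3}$ ($v = \frac{0 + 1}{3} = \frac{1}{3} \cdot 1 = \frac{1}{3} \approx 0.33333$)
$O{\left(R \right)} = \frac{\frac{1}{3} + R}{-12 + R}$ ($O{\left(R \right)} = \frac{R + \frac{1}{3}}{R - 12} = \frac{\frac{1}{3} + R}{-12 + R}$)
$\left(-89\right) \left(-92\right) O{\left(-4 + Y \right)} = \left(-89\right) \left(-92\right) \frac{\frac{1}{3} + \left(-4 + 8\right)}{-12 + \left(-4 + 8\right)} = 8188 \frac{\frac{1}{3} + 4}{-12 + 4} = 8188 \frac{1}{-8} \cdot \frac{13}{3} = 8188 \left(\left(- \frac{1}{8}\right) \frac{13}{3}\right) = 8188 \left(- \frac{13}{24}\right) = - \frac{26611}{6}$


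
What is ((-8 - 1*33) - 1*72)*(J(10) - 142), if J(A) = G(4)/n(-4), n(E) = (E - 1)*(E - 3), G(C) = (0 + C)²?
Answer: 559802/35 ≈ 15994.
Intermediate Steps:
G(C) = C²
n(E) = (-1 + E)*(-3 + E)
J(A) = 16/35 (J(A) = 4²/(3 + (-4)² - 4*(-4)) = 16/(3 + 16 + 16) = 16/35)
((-8 - 1*33) - 1*72)*(J(10) - 142) = ((-8 - 1*33) - 1*72)*(16/35 - 142) = ((-8 - 33) - 72)*(-4954/35) = (-41 - 72)*(-4954/35) = -113*(-4954/35) = 559802/35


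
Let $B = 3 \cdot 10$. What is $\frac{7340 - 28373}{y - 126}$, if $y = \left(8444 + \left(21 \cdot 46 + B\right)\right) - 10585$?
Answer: $\frac{513}{31} \approx 16.548$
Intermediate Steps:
$B = 30$
$y = -1145$ ($y = \left(8444 + \left(21 \cdot 46 + 30\right)\right) - 10585 = \left(8444 + \left(966 + 30\right)\right) - 10585 = \left(8444 + 996\right) - 10585 = 9440 - 10585 = -1145$)
$\frac{7340 - 28373}{y - 126} = \frac{7340 - 28373}{-1145 - 126} = - \frac{21033}{-1271} = \left(-21033\right) \left(- \frac{1}{1271}\right) = \frac{513}{31}$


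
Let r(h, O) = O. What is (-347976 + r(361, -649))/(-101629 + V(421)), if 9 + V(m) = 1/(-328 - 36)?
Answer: 126899500/36996233 ≈ 3.4301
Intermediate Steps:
V(m) = -3277/364 (V(m) = -9 + 1/(-328 - 36) = -9 + 1/(-364) = -9 - 1/364 = -3277/364)
(-347976 + r(361, -649))/(-101629 + V(421)) = (-347976 - 649)/(-101629 - 3277/364) = -348625/(-36996233/364) = -348625*(-364/36996233) = 126899500/36996233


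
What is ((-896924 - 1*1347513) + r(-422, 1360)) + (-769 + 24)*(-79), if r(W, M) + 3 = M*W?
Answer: -2759505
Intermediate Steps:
r(W, M) = -3 + M*W
((-896924 - 1*1347513) + r(-422, 1360)) + (-769 + 24)*(-79) = ((-896924 - 1*1347513) + (-3 + 1360*(-422))) + (-769 + 24)*(-79) = ((-896924 - 1347513) + (-3 - 573920)) - 745*(-79) = (-2244437 - 573923) + 58855 = -2818360 + 58855 = -2759505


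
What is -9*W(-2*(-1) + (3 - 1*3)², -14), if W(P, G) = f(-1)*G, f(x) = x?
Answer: -126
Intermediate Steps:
W(P, G) = -G
-9*W(-2*(-1) + (3 - 1*3)², -14) = -(-9)*(-14) = -9*14 = -126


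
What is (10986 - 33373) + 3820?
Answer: -18567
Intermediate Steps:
(10986 - 33373) + 3820 = -22387 + 3820 = -18567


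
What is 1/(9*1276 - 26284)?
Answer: -1/14800 ≈ -6.7568e-5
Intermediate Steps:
1/(9*1276 - 26284) = 1/(11484 - 26284) = 1/(-14800) = -1/14800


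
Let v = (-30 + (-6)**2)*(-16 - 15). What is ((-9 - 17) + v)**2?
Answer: 44944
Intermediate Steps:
v = -186 (v = (-30 + 36)*(-31) = 6*(-31) = -186)
((-9 - 17) + v)**2 = ((-9 - 17) - 186)**2 = (-26 - 186)**2 = (-212)**2 = 44944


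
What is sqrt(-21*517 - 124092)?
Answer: I*sqrt(134949) ≈ 367.35*I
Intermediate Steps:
sqrt(-21*517 - 124092) = sqrt(-10857 - 124092) = sqrt(-134949) = I*sqrt(134949)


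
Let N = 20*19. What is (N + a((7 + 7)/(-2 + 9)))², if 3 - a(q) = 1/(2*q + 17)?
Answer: 64673764/441 ≈ 1.4665e+5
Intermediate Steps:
a(q) = 3 - 1/(17 + 2*q) (a(q) = 3 - 1/(2*q + 17) = 3 - 1/(17 + 2*q))
N = 380
(N + a((7 + 7)/(-2 + 9)))² = (380 + 2*(25 + 3*((7 + 7)/(-2 + 9)))/(17 + 2*((7 + 7)/(-2 + 9))))² = (380 + 2*(25 + 3*(14/7))/(17 + 2*(14/7)))² = (380 + 2*(25 + 3*(14*(⅐)))/(17 + 2*(14*(⅐))))² = (380 + 2*(25 + 3*2)/(17 + 2*2))² = (380 + 2*(25 + 6)/(17 + 4))² = (380 + 2*31/21)² = (380 + 2*(1/21)*31)² = (380 + 62/21)² = (8042/21)² = 64673764/441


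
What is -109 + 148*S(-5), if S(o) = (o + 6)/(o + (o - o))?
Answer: -693/5 ≈ -138.60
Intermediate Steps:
S(o) = (6 + o)/o (S(o) = (6 + o)/(o + 0) = (6 + o)/o)
-109 + 148*S(-5) = -109 + 148*((6 - 5)/(-5)) = -109 + 148*(-1/5*1) = -109 + 148*(-1/5) = -109 - 148/5 = -693/5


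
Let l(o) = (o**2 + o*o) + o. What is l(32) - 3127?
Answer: -1047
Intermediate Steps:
l(o) = o + 2*o**2 (l(o) = (o**2 + o**2) + o = 2*o**2 + o = o + 2*o**2)
l(32) - 3127 = 32*(1 + 2*32) - 3127 = 32*(1 + 64) - 3127 = 32*65 - 3127 = 2080 - 3127 = -1047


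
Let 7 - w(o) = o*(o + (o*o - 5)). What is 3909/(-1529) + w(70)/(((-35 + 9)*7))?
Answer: 75811687/39754 ≈ 1907.0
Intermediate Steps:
w(o) = 7 - o*(-5 + o + o**2) (w(o) = 7 - o*(o + (o*o - 5)) = 7 - o*(o + (o**2 - 5)) = 7 - o*(o + (-5 + o**2)) = 7 - o*(-5 + o + o**2))
3909/(-1529) + w(70)/(((-35 + 9)*7)) = 3909/(-1529) + (7 - 1*70**2 - 1*70**3 + 5*70)/(((-35 + 9)*7)) = 3909*(-1/1529) + (7 - 1*4900 - 1*343000 + 350)/((-26*7)) = -3909/1529 + (7 - 4900 - 343000 + 350)/(-182) = -3909/1529 - 347543*(-1/182) = -3909/1529 + 49649/26 = 75811687/39754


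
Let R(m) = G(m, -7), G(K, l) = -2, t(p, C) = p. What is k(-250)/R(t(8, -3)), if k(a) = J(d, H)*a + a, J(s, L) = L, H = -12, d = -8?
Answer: -1375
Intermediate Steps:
k(a) = -11*a (k(a) = -12*a + a = -11*a)
R(m) = -2
k(-250)/R(t(8, -3)) = -11*(-250)/(-2) = 2750*(-1/2) = -1375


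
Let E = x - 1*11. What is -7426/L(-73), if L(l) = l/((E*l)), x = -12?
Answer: 170798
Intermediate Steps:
E = -23 (E = -12 - 1*11 = -12 - 11 = -23)
L(l) = -1/23 (L(l) = l/((-23*l)) = l*(-1/(23*l)) = -1/23)
-7426/L(-73) = -7426/(-1/23) = -7426*(-23) = 170798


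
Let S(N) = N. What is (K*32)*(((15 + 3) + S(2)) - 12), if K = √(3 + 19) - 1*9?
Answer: -2304 + 256*√22 ≈ -1103.3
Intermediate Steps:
K = -9 + √22 (K = √22 - 9 = -9 + √22 ≈ -4.3096)
(K*32)*(((15 + 3) + S(2)) - 12) = ((-9 + √22)*32)*(((15 + 3) + 2) - 12) = (-288 + 32*√22)*((18 + 2) - 12) = (-288 + 32*√22)*(20 - 12) = (-288 + 32*√22)*8 = -2304 + 256*√22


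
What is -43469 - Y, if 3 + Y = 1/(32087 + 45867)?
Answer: -3388348565/77954 ≈ -43466.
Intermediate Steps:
Y = -233861/77954 (Y = -3 + 1/(32087 + 45867) = -3 + 1/77954 = -233861/77954 ≈ -3.0000)
-43469 - Y = -43469 - 1*(-233861/77954) = -43469 + 233861/77954 = -3388348565/77954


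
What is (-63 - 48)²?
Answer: 12321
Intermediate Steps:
(-63 - 48)² = (-111)² = 12321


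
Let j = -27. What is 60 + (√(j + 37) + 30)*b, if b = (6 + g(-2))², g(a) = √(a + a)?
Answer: 60 + 4*(3 + I)²*(30 + √10) ≈ 1121.2 + 795.89*I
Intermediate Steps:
g(a) = √2*√a (g(a) = √(2*a) = √2*√a)
b = (6 + 2*I)² (b = (6 + √2*√(-2))² = (6 + √2*(I*√2))² = (6 + 2*I)² ≈ 32.0 + 24.0*I)
60 + (√(j + 37) + 30)*b = 60 + (√(-27 + 37) + 30)*(32 + 24*I) = 60 + (√10 + 30)*(32 + 24*I) = 60 + (30 + √10)*(32 + 24*I)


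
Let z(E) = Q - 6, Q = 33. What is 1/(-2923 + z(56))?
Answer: -1/2896 ≈ -0.00034530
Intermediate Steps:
z(E) = 27 (z(E) = 33 - 6 = 27)
1/(-2923 + z(56)) = 1/(-2923 + 27) = 1/(-2896) = -1/2896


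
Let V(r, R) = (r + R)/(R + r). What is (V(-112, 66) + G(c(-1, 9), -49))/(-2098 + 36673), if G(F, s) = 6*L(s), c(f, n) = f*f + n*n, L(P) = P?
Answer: -293/34575 ≈ -0.0084743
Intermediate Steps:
c(f, n) = f² + n²
V(r, R) = 1 (V(r, R) = (R + r)/(R + r) = 1)
G(F, s) = 6*s
(V(-112, 66) + G(c(-1, 9), -49))/(-2098 + 36673) = (1 + 6*(-49))/(-2098 + 36673) = (1 - 294)/34575 = -293*1/34575 = -293/34575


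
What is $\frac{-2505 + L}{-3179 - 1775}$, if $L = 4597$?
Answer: $- \frac{1046}{2477} \approx -0.42229$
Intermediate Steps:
$\frac{-2505 + L}{-3179 - 1775} = \frac{-2505 + 4597}{-3179 - 1775} = \frac{2092}{-4954} = 2092 \left(- \frac{1}{4954}\right) = - \frac{1046}{2477}$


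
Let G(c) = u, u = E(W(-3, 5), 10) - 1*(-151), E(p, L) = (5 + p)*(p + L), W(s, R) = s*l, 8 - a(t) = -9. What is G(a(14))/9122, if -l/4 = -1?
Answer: 165/9122 ≈ 0.018088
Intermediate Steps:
l = 4 (l = -4*(-1) = 4)
a(t) = 17 (a(t) = 8 - 1*(-9) = 8 + 9 = 17)
W(s, R) = 4*s (W(s, R) = s*4 = 4*s)
E(p, L) = (5 + p)*(L + p)
u = 165 (u = ((4*(-3))² + 5*10 + 5*(4*(-3)) + 10*(4*(-3))) - 1*(-151) = ((-12)² + 50 + 5*(-12) + 10*(-12)) + 151 = (144 + 50 - 60 - 120) + 151 = 14 + 151 = 165)
G(c) = 165
G(a(14))/9122 = 165/9122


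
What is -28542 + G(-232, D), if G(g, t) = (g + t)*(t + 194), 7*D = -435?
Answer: -3299015/49 ≈ -67327.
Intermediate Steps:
D = -435/7 (D = (1/7)*(-435) = -435/7 ≈ -62.143)
G(g, t) = (194 + t)*(g + t) (G(g, t) = (g + t)*(194 + t) = (194 + t)*(g + t))
-28542 + G(-232, D) = -28542 + ((-435/7)**2 + 194*(-232) + 194*(-435/7) - 232*(-435/7)) = -28542 + (189225/49 - 45008 - 84390/7 + 100920/7) = -28542 - 1900457/49 = -3299015/49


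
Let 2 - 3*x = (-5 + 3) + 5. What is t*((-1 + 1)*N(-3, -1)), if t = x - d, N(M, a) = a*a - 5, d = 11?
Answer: 0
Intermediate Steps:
x = -⅓ (x = ⅔ - ((-5 + 3) + 5)/3 = ⅔ - (-2 + 5)/3 = ⅔ - ⅓*3 = ⅔ - 1 = -⅓ ≈ -0.33333)
N(M, a) = -5 + a² (N(M, a) = a² - 5 = -5 + a²)
t = -34/3 (t = -⅓ - 1*11 = -⅓ - 11 = -34/3 ≈ -11.333)
t*((-1 + 1)*N(-3, -1)) = -34*(-1 + 1)*(-5 + (-1)²)/3 = -0*(-5 + 1) = -0*(-4) = -34/3*0 = 0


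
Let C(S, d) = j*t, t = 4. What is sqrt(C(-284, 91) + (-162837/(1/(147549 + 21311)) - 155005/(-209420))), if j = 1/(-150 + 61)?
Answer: I*sqrt(95520415158844530339873)/1863838 ≈ 1.6582e+5*I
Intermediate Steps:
j = -1/89 (j = 1/(-89) = -1/89 ≈ -0.011236)
C(S, d) = -4/89 (C(S, d) = -1/89*4 = -4/89)
sqrt(C(-284, 91) + (-162837/(1/(147549 + 21311)) - 155005/(-209420))) = sqrt(-4/89 + (-162837/(1/(147549 + 21311)) - 155005/(-209420))) = sqrt(-4/89 + (-162837/(1/168860) - 155005*(-1/209420))) = sqrt(-4/89 + (-162837/1/168860 + 31001/41884)) = sqrt(-4/89 + (-162837*168860 + 31001/41884)) = sqrt(-4/89 + (-27496655820 + 31001/41884)) = sqrt(-4/89 - 1151669932333879/41884) = sqrt(-102498623977882767/3727676) = I*sqrt(95520415158844530339873)/1863838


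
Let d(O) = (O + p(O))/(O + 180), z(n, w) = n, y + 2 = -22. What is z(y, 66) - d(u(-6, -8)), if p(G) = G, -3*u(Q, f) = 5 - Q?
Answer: -12674/529 ≈ -23.958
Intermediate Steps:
y = -24 (y = -2 - 22 = -24)
u(Q, f) = -5/3 + Q/3 (u(Q, f) = -(5 - Q)/3 = -5/3 + Q/3)
d(O) = 2*O/(180 + O) (d(O) = (O + O)/(O + 180) = (2*O)/(180 + O) = 2*O/(180 + O))
z(y, 66) - d(u(-6, -8)) = -24 - 2*(-5/3 + (1/3)*(-6))/(180 + (-5/3 + (1/3)*(-6))) = -24 - 2*(-5/3 - 2)/(180 + (-5/3 - 2)) = -24 - 2*(-11)/(3*(180 - 11/3)) = -24 - 2*(-11)/(3*529/3) = -24 - 2*(-11)*3/(3*529) = -24 - 1*(-22/529) = -24 + 22/529 = -12674/529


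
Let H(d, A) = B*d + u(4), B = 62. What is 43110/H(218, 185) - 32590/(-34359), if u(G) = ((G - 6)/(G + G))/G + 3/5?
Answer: 5693986510/1376043591 ≈ 4.1379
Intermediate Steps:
u(G) = 3/5 + (-6 + G)/(2*G**2) (u(G) = ((-6 + G)/((2*G)))/G + 3*(1/5) = ((-6 + G)*(1/(2*G)))/G + 3/5 = ((-6 + G)/(2*G))/G + 3/5 = (-6 + G)/(2*G**2) + 3/5 = 3/5 + (-6 + G)/(2*G**2))
H(d, A) = 43/80 + 62*d (H(d, A) = 62*d + (3/5 + (1/2)/4 - 3/4**2) = 62*d + (3/5 + (1/2)*(1/4) - 3*1/16) = 62*d + (3/5 + 1/8 - 3/16) = 62*d + 43/80 = 43/80 + 62*d)
43110/H(218, 185) - 32590/(-34359) = 43110/(43/80 + 62*218) - 32590/(-34359) = 43110/(43/80 + 13516) - 32590*(-1/34359) = 43110/(1081323/80) + 32590/34359 = 43110*(80/1081323) + 32590/34359 = 383200/120147 + 32590/34359 = 5693986510/1376043591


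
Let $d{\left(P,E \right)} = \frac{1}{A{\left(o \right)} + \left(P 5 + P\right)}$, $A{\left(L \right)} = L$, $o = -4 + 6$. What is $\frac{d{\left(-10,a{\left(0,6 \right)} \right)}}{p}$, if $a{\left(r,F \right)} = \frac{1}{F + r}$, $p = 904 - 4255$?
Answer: $\frac{1}{194358} \approx 5.1451 \cdot 10^{-6}$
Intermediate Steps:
$o = 2$
$p = -3351$
$d{\left(P,E \right)} = \frac{1}{2 + 6 P}$ ($d{\left(P,E \right)} = \frac{1}{2 + \left(P 5 + P\right)} = \frac{1}{2 + \left(5 P + P\right)} = \frac{1}{2 + 6 P}$)
$\frac{d{\left(-10,a{\left(0,6 \right)} \right)}}{p} = \frac{\frac{1}{2} \frac{1}{1 + 3 \left(-10\right)}}{-3351} = \frac{1}{2 \left(1 - 30\right)} \left(- \frac{1}{3351}\right) = \frac{1}{2 \left(-29\right)} \left(- \frac{1}{3351}\right) = \frac{1}{2} \left(- \frac{1}{29}\right) \left(- \frac{1}{3351}\right) = \left(- \frac{1}{58}\right) \left(- \frac{1}{3351}\right) = \frac{1}{194358}$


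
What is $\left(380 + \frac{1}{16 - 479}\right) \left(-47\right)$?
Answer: $- \frac{8269133}{463} \approx -17860.0$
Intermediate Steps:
$\left(380 + \frac{1}{16 - 479}\right) \left(-47\right) = \left(380 + \frac{1}{-463}\right) \left(-47\right) = \left(380 - \frac{1}{463}\right) \left(-47\right) = \frac{175939}{463} \left(-47\right) = - \frac{8269133}{463}$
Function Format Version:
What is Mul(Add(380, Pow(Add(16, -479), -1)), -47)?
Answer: Rational(-8269133, 463) ≈ -17860.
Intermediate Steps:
Mul(Add(380, Pow(Add(16, -479), -1)), -47) = Mul(Add(380, Pow(-463, -1)), -47) = Mul(Add(380, Rational(-1, 463)), -47) = Mul(Rational(175939, 463), -47) = Rational(-8269133, 463)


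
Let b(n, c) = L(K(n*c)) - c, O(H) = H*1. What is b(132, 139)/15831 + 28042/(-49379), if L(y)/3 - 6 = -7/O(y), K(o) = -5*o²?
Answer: -22948643124710417/39873482387980560 ≈ -0.57554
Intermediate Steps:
O(H) = H
L(y) = 18 - 21/y (L(y) = 18 + 3*(-7/y) = 18 - 21/y)
b(n, c) = 18 - c + 21/(5*c²*n²) (b(n, c) = (18 - 21*(-1/(5*c²*n²))) - c = (18 - (-21)/(5*c²*n²)) - c = (18 + 21/(5*c²*n²)) - c = 18 - c + 21/(5*c²*n²))
b(132, 139)/15831 + 28042/(-49379) = (18 - 1*139 + (21/5)/(139²*132²))/15831 + 28042/(-49379) = (18 - 139 + (21/5)*(1/19321)*(1/17424))*(1/15831) + 28042*(-1/49379) = (18 - 139 + 7/561081840)*(1/15831) - 28042/49379 = -67890902633/561081840*1/15831 - 28042/49379 = -67890902633/8882486609040 - 28042/49379 = -22948643124710417/39873482387980560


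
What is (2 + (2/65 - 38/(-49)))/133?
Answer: 8938/423605 ≈ 0.021100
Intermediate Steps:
(2 + (2/65 - 38/(-49)))/133 = (2 + (2*(1/65) - 38*(-1/49)))*(1/133) = (2 + (2/65 + 38/49))*(1/133) = (2 + 2568/3185)*(1/133) = (8938/3185)*(1/133) = 8938/423605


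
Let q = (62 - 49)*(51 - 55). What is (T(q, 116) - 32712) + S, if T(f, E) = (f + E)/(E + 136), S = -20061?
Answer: -3324683/63 ≈ -52773.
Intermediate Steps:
q = -52 (q = 13*(-4) = -52)
T(f, E) = (E + f)/(136 + E)
(T(q, 116) - 32712) + S = ((116 - 52)/(136 + 116) - 32712) - 20061 = (64/252 - 32712) - 20061 = ((1/252)*64 - 32712) - 20061 = (16/63 - 32712) - 20061 = -2060840/63 - 20061 = -3324683/63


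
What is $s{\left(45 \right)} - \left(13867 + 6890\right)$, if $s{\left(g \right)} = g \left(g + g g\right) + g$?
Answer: $72438$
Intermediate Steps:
$s{\left(g \right)} = g + g \left(g + g^{2}\right)$ ($s{\left(g \right)} = g \left(g + g^{2}\right) + g = g + g \left(g + g^{2}\right)$)
$s{\left(45 \right)} - \left(13867 + 6890\right) = 45 \left(1 + 45 + 45^{2}\right) - \left(13867 + 6890\right) = 45 \left(1 + 45 + 2025\right) - 20757 = 45 \cdot 2071 - 20757 = 93195 - 20757 = 72438$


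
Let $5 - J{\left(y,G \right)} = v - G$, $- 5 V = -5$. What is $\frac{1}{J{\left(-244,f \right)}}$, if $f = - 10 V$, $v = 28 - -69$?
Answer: $- \frac{1}{102} \approx -0.0098039$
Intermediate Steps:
$V = 1$ ($V = \left(- \frac{1}{5}\right) \left(-5\right) = 1$)
$v = 97$ ($v = 28 + 69 = 97$)
$f = -10$ ($f = \left(-10\right) 1 = -10$)
$J{\left(y,G \right)} = -92 + G$ ($J{\left(y,G \right)} = 5 - \left(97 - G\right) = 5 + \left(-97 + G\right) = -92 + G$)
$\frac{1}{J{\left(-244,f \right)}} = \frac{1}{-92 - 10} = \frac{1}{-102} = - \frac{1}{102}$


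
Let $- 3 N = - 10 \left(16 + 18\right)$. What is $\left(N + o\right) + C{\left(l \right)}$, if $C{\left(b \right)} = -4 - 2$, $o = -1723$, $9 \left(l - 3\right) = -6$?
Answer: $- \frac{4847}{3} \approx -1615.7$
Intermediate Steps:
$l = \frac{7}{3}$ ($l = 3 + \frac{1}{9} \left(-6\right) = 3 - \frac{2}{3} = \frac{7}{3} \approx 2.3333$)
$C{\left(b \right)} = -6$ ($C{\left(b \right)} = -4 - 2 = -6$)
$N = \frac{340}{3}$ ($N = - \frac{\left(-10\right) \left(16 + 18\right)}{3} = - \frac{\left(-10\right) 34}{3} = \left(- \frac{1}{3}\right) \left(-340\right) = \frac{340}{3} \approx 113.33$)
$\left(N + o\right) + C{\left(l \right)} = \left(\frac{340}{3} - 1723\right) - 6 = - \frac{4829}{3} - 6 = - \frac{4847}{3}$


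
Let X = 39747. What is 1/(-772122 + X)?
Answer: -1/732375 ≈ -1.3654e-6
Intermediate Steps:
1/(-772122 + X) = 1/(-772122 + 39747) = 1/(-732375) = -1/732375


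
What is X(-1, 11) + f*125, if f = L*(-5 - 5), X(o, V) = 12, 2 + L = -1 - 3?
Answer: 7512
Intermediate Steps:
L = -6 (L = -2 + (-1 - 3) = -2 - 4 = -6)
f = 60 (f = -6*(-5 - 5) = -6*(-10) = 60)
X(-1, 11) + f*125 = 12 + 60*125 = 12 + 7500 = 7512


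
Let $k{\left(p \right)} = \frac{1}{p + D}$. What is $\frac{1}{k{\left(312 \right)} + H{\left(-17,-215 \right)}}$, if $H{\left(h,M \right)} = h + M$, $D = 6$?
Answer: $- \frac{318}{73775} \approx -0.0043104$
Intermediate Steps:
$H{\left(h,M \right)} = M + h$
$k{\left(p \right)} = \frac{1}{6 + p}$ ($k{\left(p \right)} = \frac{1}{p + 6} = \frac{1}{6 + p}$)
$\frac{1}{k{\left(312 \right)} + H{\left(-17,-215 \right)}} = \frac{1}{\frac{1}{6 + 312} - 232} = \frac{1}{\frac{1}{318} - 232} = \frac{1}{- \frac{73775}{318}} = - \frac{318}{73775}$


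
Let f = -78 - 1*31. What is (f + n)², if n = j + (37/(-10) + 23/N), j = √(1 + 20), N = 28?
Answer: 245741169/19600 - 15663*√21/70 ≈ 11512.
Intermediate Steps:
j = √21 ≈ 4.5826
f = -109 (f = -78 - 31 = -109)
n = -403/140 + √21 (n = √21 + (37/(-10) + 23/28) = √21 + (37*(-⅒) + 23*(1/28)) = √21 + (-37/10 + 23/28) = √21 - 403/140 = -403/140 + √21 ≈ 1.7040)
(f + n)² = (-109 + (-403/140 + √21))² = (-15663/140 + √21)²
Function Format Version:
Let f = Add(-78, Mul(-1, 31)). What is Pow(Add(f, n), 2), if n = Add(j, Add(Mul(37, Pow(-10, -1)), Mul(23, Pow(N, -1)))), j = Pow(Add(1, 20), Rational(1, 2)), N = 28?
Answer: Add(Rational(245741169, 19600), Mul(Rational(-15663, 70), Pow(21, Rational(1, 2)))) ≈ 11512.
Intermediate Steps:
j = Pow(21, Rational(1, 2)) ≈ 4.5826
f = -109 (f = Add(-78, -31) = -109)
n = Add(Rational(-403, 140), Pow(21, Rational(1, 2))) (n = Add(Pow(21, Rational(1, 2)), Add(Mul(37, Pow(-10, -1)), Mul(23, Pow(28, -1)))) = Add(Pow(21, Rational(1, 2)), Add(Mul(37, Rational(-1, 10)), Mul(23, Rational(1, 28)))) = Add(Pow(21, Rational(1, 2)), Add(Rational(-37, 10), Rational(23, 28))) = Add(Pow(21, Rational(1, 2)), Rational(-403, 140)) = Add(Rational(-403, 140), Pow(21, Rational(1, 2))) ≈ 1.7040)
Pow(Add(f, n), 2) = Pow(Add(-109, Add(Rational(-403, 140), Pow(21, Rational(1, 2)))), 2) = Pow(Add(Rational(-15663, 140), Pow(21, Rational(1, 2))), 2)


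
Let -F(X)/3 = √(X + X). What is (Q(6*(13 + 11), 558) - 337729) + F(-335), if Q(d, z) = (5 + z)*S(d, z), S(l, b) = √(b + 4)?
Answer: -337729 + 563*√562 - 3*I*√670 ≈ -3.2438e+5 - 77.653*I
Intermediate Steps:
S(l, b) = √(4 + b)
F(X) = -3*√2*√X (F(X) = -3*√(X + X) = -3*√2*√X)
Q(d, z) = √(4 + z)*(5 + z) (Q(d, z) = (5 + z)*√(4 + z) = √(4 + z)*(5 + z))
(Q(6*(13 + 11), 558) - 337729) + F(-335) = (√(4 + 558)*(5 + 558) - 337729) - 3*√2*√(-335) = (√562*563 - 337729) - 3*√2*I*√335 = (563*√562 - 337729) - 3*I*√670 = (-337729 + 563*√562) - 3*I*√670 = -337729 + 563*√562 - 3*I*√670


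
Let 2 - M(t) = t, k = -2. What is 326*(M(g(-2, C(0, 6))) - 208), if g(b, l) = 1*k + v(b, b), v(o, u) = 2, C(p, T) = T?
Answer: -67156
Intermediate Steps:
g(b, l) = 0 (g(b, l) = 1*(-2) + 2 = -2 + 2 = 0)
M(t) = 2 - t
326*(M(g(-2, C(0, 6))) - 208) = 326*((2 - 1*0) - 208) = 326*((2 + 0) - 208) = 326*(2 - 208) = 326*(-206) = -67156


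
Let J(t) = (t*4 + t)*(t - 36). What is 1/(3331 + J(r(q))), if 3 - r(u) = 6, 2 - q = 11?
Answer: 1/3916 ≈ 0.00025536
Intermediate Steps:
q = -9 (q = 2 - 1*11 = 2 - 11 = -9)
r(u) = -3 (r(u) = 3 - 1*6 = 3 - 6 = -3)
J(t) = 5*t*(-36 + t) (J(t) = (4*t + t)*(-36 + t) = (5*t)*(-36 + t) = 5*t*(-36 + t))
1/(3331 + J(r(q))) = 1/(3331 + 5*(-3)*(-36 - 3)) = 1/(3331 + 5*(-3)*(-39)) = 1/(3331 + 585) = 1/3916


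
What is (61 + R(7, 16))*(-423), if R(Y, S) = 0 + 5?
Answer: -27918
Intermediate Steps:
R(Y, S) = 5
(61 + R(7, 16))*(-423) = (61 + 5)*(-423) = 66*(-423) = -27918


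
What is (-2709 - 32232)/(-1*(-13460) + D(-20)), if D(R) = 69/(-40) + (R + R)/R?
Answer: -1397640/538411 ≈ -2.5959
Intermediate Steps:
D(R) = 11/40 (D(R) = 69*(-1/40) + (2*R)/R = -69/40 + 2 = 11/40)
(-2709 - 32232)/(-1*(-13460) + D(-20)) = (-2709 - 32232)/(-1*(-13460) + 11/40) = -34941/(13460 + 11/40) = -34941/538411/40 = -34941*40/538411 = -1397640/538411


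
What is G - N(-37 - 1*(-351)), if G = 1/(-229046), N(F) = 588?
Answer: -134679049/229046 ≈ -588.00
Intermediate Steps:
G = -1/229046 ≈ -4.3659e-6
G - N(-37 - 1*(-351)) = -1/229046 - 1*588 = -1/229046 - 588 = -134679049/229046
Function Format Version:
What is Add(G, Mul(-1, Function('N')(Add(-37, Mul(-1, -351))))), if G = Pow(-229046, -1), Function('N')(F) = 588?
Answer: Rational(-134679049, 229046) ≈ -588.00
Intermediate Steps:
G = Rational(-1, 229046) ≈ -4.3659e-6
Add(G, Mul(-1, Function('N')(Add(-37, Mul(-1, -351))))) = Add(Rational(-1, 229046), Mul(-1, 588)) = Add(Rational(-1, 229046), -588) = Rational(-134679049, 229046)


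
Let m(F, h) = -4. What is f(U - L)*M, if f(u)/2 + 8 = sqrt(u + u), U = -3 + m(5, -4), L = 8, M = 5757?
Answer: -92112 + 11514*I*sqrt(30) ≈ -92112.0 + 63065.0*I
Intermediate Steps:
U = -7 (U = -3 - 4 = -7)
f(u) = -16 + 2*sqrt(2)*sqrt(u) (f(u) = -16 + 2*sqrt(u + u) = -16 + 2*sqrt(2*u) = -16 + 2*(sqrt(2)*sqrt(u)) = -16 + 2*sqrt(2)*sqrt(u))
f(U - L)*M = (-16 + 2*sqrt(2)*sqrt(-7 - 1*8))*5757 = (-16 + 2*sqrt(2)*sqrt(-7 - 8))*5757 = (-16 + 2*sqrt(2)*sqrt(-15))*5757 = (-16 + 2*sqrt(2)*(I*sqrt(15)))*5757 = (-16 + 2*I*sqrt(30))*5757 = -92112 + 11514*I*sqrt(30)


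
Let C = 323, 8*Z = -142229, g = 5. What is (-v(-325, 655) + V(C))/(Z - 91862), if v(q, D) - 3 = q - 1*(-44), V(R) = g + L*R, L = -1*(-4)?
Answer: -168/11695 ≈ -0.014365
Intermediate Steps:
L = 4
Z = -142229/8 (Z = (1/8)*(-142229) = -142229/8 ≈ -17779.)
V(R) = 5 + 4*R
v(q, D) = 47 + q (v(q, D) = 3 + (q - 1*(-44)) = 3 + (q + 44) = 3 + (44 + q) = 47 + q)
(-v(-325, 655) + V(C))/(Z - 91862) = (-(47 - 325) + (5 + 4*323))/(-142229/8 - 91862) = (-1*(-278) + (5 + 1292))/(-877125/8) = (278 + 1297)*(-8/877125) = 1575*(-8/877125) = -168/11695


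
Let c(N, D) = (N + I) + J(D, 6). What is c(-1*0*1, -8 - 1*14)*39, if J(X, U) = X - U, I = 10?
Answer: -702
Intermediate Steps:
c(N, D) = 4 + D + N (c(N, D) = (N + 10) + (D - 1*6) = (10 + N) + (D - 6) = (10 + N) + (-6 + D) = 4 + D + N)
c(-1*0*1, -8 - 1*14)*39 = (4 + (-8 - 1*14) - 1*0*1)*39 = (4 + (-8 - 14) + 0*1)*39 = (4 - 22 + 0)*39 = -18*39 = -702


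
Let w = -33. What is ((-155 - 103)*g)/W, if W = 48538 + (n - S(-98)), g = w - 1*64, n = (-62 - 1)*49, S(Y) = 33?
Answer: 12513/22709 ≈ 0.55101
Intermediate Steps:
n = -3087 (n = -63*49 = -3087)
g = -97 (g = -33 - 1*64 = -33 - 64 = -97)
W = 45418 (W = 48538 + (-3087 - 1*33) = 48538 + (-3087 - 33) = 48538 - 3120 = 45418)
((-155 - 103)*g)/W = ((-155 - 103)*(-97))/45418 = -258*(-97)*(1/45418) = 25026*(1/45418) = 12513/22709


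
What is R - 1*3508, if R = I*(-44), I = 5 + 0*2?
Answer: -3728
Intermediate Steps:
I = 5 (I = 5 + 0 = 5)
R = -220 (R = 5*(-44) = -220)
R - 1*3508 = -220 - 1*3508 = -220 - 3508 = -3728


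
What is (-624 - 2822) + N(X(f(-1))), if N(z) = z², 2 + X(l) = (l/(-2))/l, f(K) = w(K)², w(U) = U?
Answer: -13759/4 ≈ -3439.8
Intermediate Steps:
f(K) = K²
X(l) = -5/2 (X(l) = -2 + (l/(-2))/l = -2 + (l*(-½))/l = -2 + (-l/2)/l = -2 - ½ = -5/2)
(-624 - 2822) + N(X(f(-1))) = (-624 - 2822) + (-5/2)² = -3446 + 25/4 = -13759/4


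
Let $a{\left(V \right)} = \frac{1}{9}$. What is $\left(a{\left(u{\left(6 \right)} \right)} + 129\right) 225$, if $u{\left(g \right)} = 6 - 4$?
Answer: $29050$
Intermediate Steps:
$u{\left(g \right)} = 2$ ($u{\left(g \right)} = 6 - 4 = 2$)
$a{\left(V \right)} = \frac{1}{9}$
$\left(a{\left(u{\left(6 \right)} \right)} + 129\right) 225 = \left(\frac{1}{9} + 129\right) 225 = \frac{1162}{9} \cdot 225 = 29050$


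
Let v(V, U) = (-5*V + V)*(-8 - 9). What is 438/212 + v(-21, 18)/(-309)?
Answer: 73013/10918 ≈ 6.6874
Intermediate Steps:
v(V, U) = 68*V (v(V, U) = -4*V*(-17) = 68*V)
438/212 + v(-21, 18)/(-309) = 438/212 + (68*(-21))/(-309) = 438*(1/212) - 1428*(-1/309) = 219/106 + 476/103 = 73013/10918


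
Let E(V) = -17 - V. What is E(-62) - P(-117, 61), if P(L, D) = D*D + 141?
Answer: -3817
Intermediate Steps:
P(L, D) = 141 + D**2 (P(L, D) = D**2 + 141 = 141 + D**2)
E(-62) - P(-117, 61) = (-17 - 1*(-62)) - (141 + 61**2) = (-17 + 62) - (141 + 3721) = 45 - 1*3862 = 45 - 3862 = -3817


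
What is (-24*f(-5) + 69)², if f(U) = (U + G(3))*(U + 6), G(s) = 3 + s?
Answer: 2025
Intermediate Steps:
f(U) = (6 + U)² (f(U) = (U + (3 + 3))*(U + 6) = (U + 6)*(6 + U) = (6 + U)*(6 + U) = (6 + U)²)
(-24*f(-5) + 69)² = (-24*(36 + (-5)² + 12*(-5)) + 69)² = (-24*(36 + 25 - 60) + 69)² = (-24*1 + 69)² = (-24 + 69)² = 45² = 2025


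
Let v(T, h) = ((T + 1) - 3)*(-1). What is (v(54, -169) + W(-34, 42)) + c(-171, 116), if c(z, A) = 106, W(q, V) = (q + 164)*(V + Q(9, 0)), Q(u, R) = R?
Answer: 5514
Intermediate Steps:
v(T, h) = 2 - T (v(T, h) = ((1 + T) - 3)*(-1) = (-2 + T)*(-1) = 2 - T)
W(q, V) = V*(164 + q) (W(q, V) = (q + 164)*(V + 0) = (164 + q)*V = V*(164 + q))
(v(54, -169) + W(-34, 42)) + c(-171, 116) = ((2 - 1*54) + 42*(164 - 34)) + 106 = ((2 - 54) + 42*130) + 106 = (-52 + 5460) + 106 = 5408 + 106 = 5514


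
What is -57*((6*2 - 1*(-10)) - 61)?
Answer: 2223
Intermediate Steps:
-57*((6*2 - 1*(-10)) - 61) = -57*((12 + 10) - 61) = -57*(22 - 61) = -57*(-39) = 2223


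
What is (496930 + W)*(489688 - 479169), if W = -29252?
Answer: 4919504882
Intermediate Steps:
(496930 + W)*(489688 - 479169) = (496930 - 29252)*(489688 - 479169) = 467678*10519 = 4919504882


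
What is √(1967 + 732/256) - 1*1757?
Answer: -1757 + √126071/8 ≈ -1712.6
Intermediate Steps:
√(1967 + 732/256) - 1*1757 = √(1967 + 732*(1/256)) - 1757 = √(1967 + 183/64) - 1757 = √(126071/64) - 1757 = √126071/8 - 1757 = -1757 + √126071/8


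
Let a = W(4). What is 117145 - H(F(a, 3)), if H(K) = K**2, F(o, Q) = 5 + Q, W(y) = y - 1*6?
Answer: 117081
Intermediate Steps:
W(y) = -6 + y (W(y) = y - 6 = -6 + y)
a = -2 (a = -6 + 4 = -2)
117145 - H(F(a, 3)) = 117145 - (5 + 3)**2 = 117145 - 1*8**2 = 117145 - 1*64 = 117145 - 64 = 117081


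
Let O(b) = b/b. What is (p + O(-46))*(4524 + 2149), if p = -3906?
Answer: -26058065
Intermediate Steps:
O(b) = 1
(p + O(-46))*(4524 + 2149) = (-3906 + 1)*(4524 + 2149) = -3905*6673 = -26058065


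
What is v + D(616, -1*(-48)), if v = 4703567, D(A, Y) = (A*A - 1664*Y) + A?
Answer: 5003767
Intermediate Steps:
D(A, Y) = A + A² - 1664*Y (D(A, Y) = (A² - 1664*Y) + A = A + A² - 1664*Y)
v + D(616, -1*(-48)) = 4703567 + (616 + 616² - (-1664)*(-48)) = 4703567 + (616 + 379456 - 1664*48) = 4703567 + (616 + 379456 - 79872) = 4703567 + 300200 = 5003767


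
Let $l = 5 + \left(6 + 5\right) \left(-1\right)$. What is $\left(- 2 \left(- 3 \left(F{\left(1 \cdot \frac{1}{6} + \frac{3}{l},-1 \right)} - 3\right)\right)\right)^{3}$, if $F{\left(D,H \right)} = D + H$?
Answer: $-17576$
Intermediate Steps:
$l = -6$ ($l = 5 + 11 \left(-1\right) = 5 - 11 = -6$)
$\left(- 2 \left(- 3 \left(F{\left(1 \cdot \frac{1}{6} + \frac{3}{l},-1 \right)} - 3\right)\right)\right)^{3} = \left(- 2 \left(- 3 \left(\left(\left(1 \cdot \frac{1}{6} + \frac{3}{-6}\right) - 1\right) - 3\right)\right)\right)^{3} = \left(- 2 \left(- 3 \left(\left(\left(1 \cdot \frac{1}{6} + 3 \left(- \frac{1}{6}\right)\right) - 1\right) - 3\right)\right)\right)^{3} = \left(- 2 \left(- 3 \left(\left(\left(\frac{1}{6} - \frac{1}{2}\right) - 1\right) - 3\right)\right)\right)^{3} = \left(- 2 \left(- 3 \left(\left(- \frac{1}{3} - 1\right) - 3\right)\right)\right)^{3} = \left(- 2 \left(- 3 \left(- \frac{4}{3} - 3\right)\right)\right)^{3} = \left(- 2 \left(\left(-3\right) \left(- \frac{13}{3}\right)\right)\right)^{3} = \left(\left(-2\right) 13\right)^{3} = \left(-26\right)^{3} = -17576$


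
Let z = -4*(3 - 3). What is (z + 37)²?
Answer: 1369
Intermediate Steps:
z = 0 (z = -4*0 = 0)
(z + 37)² = (0 + 37)² = 37² = 1369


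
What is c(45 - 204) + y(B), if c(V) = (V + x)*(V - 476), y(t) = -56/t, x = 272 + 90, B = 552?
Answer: -8894452/69 ≈ -1.2891e+5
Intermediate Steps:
x = 362
c(V) = (-476 + V)*(362 + V) (c(V) = (V + 362)*(V - 476) = (362 + V)*(-476 + V) = (-476 + V)*(362 + V))
c(45 - 204) + y(B) = (-172312 + (45 - 204)² - 114*(45 - 204)) - 56/552 = (-172312 + (-159)² - 114*(-159)) - 56*1/552 = (-172312 + 25281 + 18126) - 7/69 = -128905 - 7/69 = -8894452/69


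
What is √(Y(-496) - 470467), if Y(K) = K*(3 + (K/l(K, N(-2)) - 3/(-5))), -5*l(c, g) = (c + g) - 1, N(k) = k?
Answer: 7*I*√59682428435/2495 ≈ 685.41*I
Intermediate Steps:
l(c, g) = ⅕ - c/5 - g/5 (l(c, g) = -((c + g) - 1)/5 = -(-1 + c + g)/5 = ⅕ - c/5 - g/5)
Y(K) = K*(18/5 + K/(⅗ - K/5)) (Y(K) = K*(3 + (K/(⅕ - K/5 - ⅕*(-2)) - 3/(-5))) = K*(3 + (K/(⅕ - K/5 + ⅖) - 3*(-⅕))) = K*(3 + (K/(⅗ - K/5) + ⅗)) = K*(3 + (⅗ + K/(⅗ - K/5))) = K*(18/5 + K/(⅗ - K/5)))
√(Y(-496) - 470467) = √((⅕)*(-496)*(-54 - 7*(-496))/(-3 - 496) - 470467) = √((⅕)*(-496)*(-54 + 3472)/(-499) - 470467) = √((⅕)*(-496)*(-1/499)*3418 - 470467) = √(1695328/2495 - 470467) = √(-1172119837/2495) = 7*I*√59682428435/2495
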